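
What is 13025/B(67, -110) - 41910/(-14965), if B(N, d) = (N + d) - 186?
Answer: -37064347/685397 ≈ -54.077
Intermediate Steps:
B(N, d) = -186 + N + d
13025/B(67, -110) - 41910/(-14965) = 13025/(-186 + 67 - 110) - 41910/(-14965) = 13025/(-229) - 41910*(-1/14965) = 13025*(-1/229) + 8382/2993 = -13025/229 + 8382/2993 = -37064347/685397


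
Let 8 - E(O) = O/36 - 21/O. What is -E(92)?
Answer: -4697/828 ≈ -5.6727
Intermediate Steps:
E(O) = 8 + 21/O - O/36 (E(O) = 8 - (O/36 - 21/O) = 8 - (-21/O + O/36) = 8 + (21/O - O/36) = 8 + 21/O - O/36)
-E(92) = -(8 + 21/92 - 1/36*92) = -(8 + 21*(1/92) - 23/9) = -(8 + 21/92 - 23/9) = -1*4697/828 = -4697/828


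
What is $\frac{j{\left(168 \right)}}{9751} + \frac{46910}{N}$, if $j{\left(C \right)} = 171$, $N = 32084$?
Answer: $\frac{231452887}{156425542} \approx 1.4796$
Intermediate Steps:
$\frac{j{\left(168 \right)}}{9751} + \frac{46910}{N} = \frac{171}{9751} + \frac{46910}{32084} = 171 \cdot \frac{1}{9751} + 46910 \cdot \frac{1}{32084} = \frac{171}{9751} + \frac{23455}{16042} = \frac{231452887}{156425542}$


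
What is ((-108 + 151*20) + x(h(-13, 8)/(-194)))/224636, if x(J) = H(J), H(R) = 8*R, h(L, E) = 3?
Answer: 70613/5447423 ≈ 0.012963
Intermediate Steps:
x(J) = 8*J
((-108 + 151*20) + x(h(-13, 8)/(-194)))/224636 = ((-108 + 151*20) + 8*(3/(-194)))/224636 = ((-108 + 3020) + 8*(3*(-1/194)))*(1/224636) = (2912 + 8*(-3/194))*(1/224636) = (2912 - 12/97)*(1/224636) = (282452/97)*(1/224636) = 70613/5447423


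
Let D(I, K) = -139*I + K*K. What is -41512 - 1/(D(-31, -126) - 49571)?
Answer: -1219871631/29386 ≈ -41512.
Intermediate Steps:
D(I, K) = K² - 139*I (D(I, K) = -139*I + K² = K² - 139*I)
-41512 - 1/(D(-31, -126) - 49571) = -41512 - 1/(((-126)² - 139*(-31)) - 49571) = -41512 - 1/((15876 + 4309) - 49571) = -41512 - 1/(20185 - 49571) = -41512 - 1/(-29386) = -41512 - 1*(-1/29386) = -41512 + 1/29386 = -1219871631/29386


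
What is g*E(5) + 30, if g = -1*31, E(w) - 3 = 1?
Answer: -94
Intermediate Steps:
E(w) = 4 (E(w) = 3 + 1 = 4)
g = -31
g*E(5) + 30 = -31*4 + 30 = -124 + 30 = -94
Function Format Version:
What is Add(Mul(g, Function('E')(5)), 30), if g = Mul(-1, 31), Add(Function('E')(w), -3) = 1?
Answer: -94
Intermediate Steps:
Function('E')(w) = 4 (Function('E')(w) = Add(3, 1) = 4)
g = -31
Add(Mul(g, Function('E')(5)), 30) = Add(Mul(-31, 4), 30) = Add(-124, 30) = -94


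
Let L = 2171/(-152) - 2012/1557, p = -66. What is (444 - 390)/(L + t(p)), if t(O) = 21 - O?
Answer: 12779856/16903697 ≈ 0.75604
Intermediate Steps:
L = -3686071/236664 (L = 2171*(-1/152) - 2012*1/1557 = -2171/152 - 2012/1557 = -3686071/236664 ≈ -15.575)
(444 - 390)/(L + t(p)) = (444 - 390)/(-3686071/236664 + (21 - 1*(-66))) = 54/(-3686071/236664 + (21 + 66)) = 54/(-3686071/236664 + 87) = 54/(16903697/236664) = 54*(236664/16903697) = 12779856/16903697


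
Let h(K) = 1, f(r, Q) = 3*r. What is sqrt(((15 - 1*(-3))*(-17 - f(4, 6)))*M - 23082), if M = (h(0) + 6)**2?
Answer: 2*I*sqrt(12165) ≈ 220.59*I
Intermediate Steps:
M = 49 (M = (1 + 6)**2 = 7**2 = 49)
sqrt(((15 - 1*(-3))*(-17 - f(4, 6)))*M - 23082) = sqrt(((15 - 1*(-3))*(-17 - 3*4))*49 - 23082) = sqrt(((15 + 3)*(-17 - 1*12))*49 - 23082) = sqrt((18*(-17 - 12))*49 - 23082) = sqrt((18*(-29))*49 - 23082) = sqrt(-522*49 - 23082) = sqrt(-25578 - 23082) = sqrt(-48660) = 2*I*sqrt(12165)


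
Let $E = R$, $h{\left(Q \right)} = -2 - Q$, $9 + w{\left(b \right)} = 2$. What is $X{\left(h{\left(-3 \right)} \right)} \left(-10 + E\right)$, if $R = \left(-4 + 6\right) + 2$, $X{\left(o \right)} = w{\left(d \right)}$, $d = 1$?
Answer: $42$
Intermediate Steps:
$w{\left(b \right)} = -7$ ($w{\left(b \right)} = -9 + 2 = -7$)
$X{\left(o \right)} = -7$
$R = 4$ ($R = 2 + 2 = 4$)
$E = 4$
$X{\left(h{\left(-3 \right)} \right)} \left(-10 + E\right) = - 7 \left(-10 + 4\right) = \left(-7\right) \left(-6\right) = 42$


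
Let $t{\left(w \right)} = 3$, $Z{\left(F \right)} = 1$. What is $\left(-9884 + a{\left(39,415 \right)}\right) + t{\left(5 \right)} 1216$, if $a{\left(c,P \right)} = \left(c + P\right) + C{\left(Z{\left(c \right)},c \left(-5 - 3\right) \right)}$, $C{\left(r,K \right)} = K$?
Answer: $-6094$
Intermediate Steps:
$a{\left(c,P \right)} = P - 7 c$ ($a{\left(c,P \right)} = \left(c + P\right) + c \left(-5 - 3\right) = \left(P + c\right) + c \left(-8\right) = \left(P + c\right) - 8 c = P - 7 c$)
$\left(-9884 + a{\left(39,415 \right)}\right) + t{\left(5 \right)} 1216 = \left(-9884 + \left(415 - 273\right)\right) + 3 \cdot 1216 = \left(-9884 + \left(415 - 273\right)\right) + 3648 = \left(-9884 + 142\right) + 3648 = -9742 + 3648 = -6094$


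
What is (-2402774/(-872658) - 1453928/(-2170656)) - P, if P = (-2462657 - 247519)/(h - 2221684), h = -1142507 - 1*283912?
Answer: 128624674155989999/47988776440425276 ≈ 2.6803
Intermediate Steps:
h = -1426419 (h = -1142507 - 283912 = -1426419)
P = 2710176/3648103 (P = (-2462657 - 247519)/(-1426419 - 2221684) = -2710176/(-3648103) = -2710176*(-1/3648103) = 2710176/3648103 ≈ 0.74290)
(-2402774/(-872658) - 1453928/(-2170656)) - P = (-2402774/(-872658) - 1453928/(-2170656)) - 1*2710176/3648103 = (-2402774*(-1/872658) - 1453928*(-1/2170656)) - 2710176/3648103 = (1201387/436329 + 181741/271332) - 2710176/3648103 = 45030400697/13154446692 - 2710176/3648103 = 128624674155989999/47988776440425276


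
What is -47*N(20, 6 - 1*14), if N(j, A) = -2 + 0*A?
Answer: 94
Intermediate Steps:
N(j, A) = -2 (N(j, A) = -2 + 0 = -2)
-47*N(20, 6 - 1*14) = -47*(-2) = 94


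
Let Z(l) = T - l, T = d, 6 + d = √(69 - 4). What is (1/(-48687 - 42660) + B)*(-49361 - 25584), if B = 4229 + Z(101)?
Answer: -28219215696685/91347 - 74945*√65 ≈ -3.0953e+8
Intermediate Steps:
d = -6 + √65 (d = -6 + √(69 - 4) = -6 + √65 ≈ 2.0623)
T = -6 + √65 ≈ 2.0623
Z(l) = -6 + √65 - l (Z(l) = (-6 + √65) - l = -6 + √65 - l)
B = 4122 + √65 (B = 4229 + (-6 + √65 - 1*101) = 4229 + (-6 + √65 - 101) = 4229 + (-107 + √65) = 4122 + √65 ≈ 4130.1)
(1/(-48687 - 42660) + B)*(-49361 - 25584) = (1/(-48687 - 42660) + (4122 + √65))*(-49361 - 25584) = (1/(-91347) + (4122 + √65))*(-74945) = (-1/91347 + (4122 + √65))*(-74945) = (376532333/91347 + √65)*(-74945) = -28219215696685/91347 - 74945*√65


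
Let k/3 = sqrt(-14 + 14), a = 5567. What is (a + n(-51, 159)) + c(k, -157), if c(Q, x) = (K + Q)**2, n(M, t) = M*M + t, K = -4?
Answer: 8343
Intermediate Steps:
n(M, t) = t + M**2 (n(M, t) = M**2 + t = t + M**2)
k = 0 (k = 3*sqrt(-14 + 14) = 3*sqrt(0) = 3*0 = 0)
c(Q, x) = (-4 + Q)**2
(a + n(-51, 159)) + c(k, -157) = (5567 + (159 + (-51)**2)) + (-4 + 0)**2 = (5567 + (159 + 2601)) + (-4)**2 = (5567 + 2760) + 16 = 8327 + 16 = 8343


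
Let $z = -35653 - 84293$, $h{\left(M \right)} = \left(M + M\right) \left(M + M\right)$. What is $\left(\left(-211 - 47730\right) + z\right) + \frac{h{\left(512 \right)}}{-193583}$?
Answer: $- \frac{32501117697}{193583} \approx -1.6789 \cdot 10^{5}$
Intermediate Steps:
$h{\left(M \right)} = 4 M^{2}$ ($h{\left(M \right)} = 2 M 2 M = 4 M^{2}$)
$z = -119946$
$\left(\left(-211 - 47730\right) + z\right) + \frac{h{\left(512 \right)}}{-193583} = \left(\left(-211 - 47730\right) - 119946\right) + \frac{4 \cdot 512^{2}}{-193583} = \left(\left(-211 - 47730\right) - 119946\right) + 4 \cdot 262144 \left(- \frac{1}{193583}\right) = \left(-47941 - 119946\right) + 1048576 \left(- \frac{1}{193583}\right) = -167887 - \frac{1048576}{193583} = - \frac{32501117697}{193583}$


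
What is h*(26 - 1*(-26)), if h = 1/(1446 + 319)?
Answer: 52/1765 ≈ 0.029462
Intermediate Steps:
h = 1/1765 ≈ 0.00056657
h*(26 - 1*(-26)) = (26 - 1*(-26))/1765 = (26 + 26)/1765 = (1/1765)*52 = 52/1765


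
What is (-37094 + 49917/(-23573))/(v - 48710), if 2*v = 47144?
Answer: 874466779/592578074 ≈ 1.4757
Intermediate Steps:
v = 23572 (v = (½)*47144 = 23572)
(-37094 + 49917/(-23573))/(v - 48710) = (-37094 + 49917/(-23573))/(23572 - 48710) = (-37094 + 49917*(-1/23573))/(-25138) = (-37094 - 49917/23573)*(-1/25138) = -874466779/23573*(-1/25138) = 874466779/592578074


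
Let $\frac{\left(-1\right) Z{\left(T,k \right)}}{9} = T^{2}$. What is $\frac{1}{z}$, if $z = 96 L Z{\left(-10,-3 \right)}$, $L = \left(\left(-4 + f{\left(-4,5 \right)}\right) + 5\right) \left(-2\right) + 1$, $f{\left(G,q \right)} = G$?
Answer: $- \frac{1}{604800} \approx -1.6534 \cdot 10^{-6}$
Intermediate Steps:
$Z{\left(T,k \right)} = - 9 T^{2}$
$L = 7$ ($L = \left(\left(-4 - 4\right) + 5\right) \left(-2\right) + 1 = \left(-8 + 5\right) \left(-2\right) + 1 = \left(-3\right) \left(-2\right) + 1 = 6 + 1 = 7$)
$z = -604800$ ($z = 96 \cdot 7 \left(- 9 \left(-10\right)^{2}\right) = 672 \left(\left(-9\right) 100\right) = 672 \left(-900\right) = -604800$)
$\frac{1}{z} = \frac{1}{-604800} = - \frac{1}{604800}$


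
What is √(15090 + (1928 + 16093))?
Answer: 3*√3679 ≈ 181.96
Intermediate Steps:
√(15090 + (1928 + 16093)) = √(15090 + 18021) = √33111 = 3*√3679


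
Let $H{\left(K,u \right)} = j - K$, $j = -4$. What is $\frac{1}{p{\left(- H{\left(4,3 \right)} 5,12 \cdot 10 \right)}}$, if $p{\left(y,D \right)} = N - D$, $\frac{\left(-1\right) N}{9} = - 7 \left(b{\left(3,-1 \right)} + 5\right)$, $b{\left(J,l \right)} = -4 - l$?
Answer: $\frac{1}{6} \approx 0.16667$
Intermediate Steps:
$H{\left(K,u \right)} = -4 - K$
$N = 126$ ($N = - 9 \left(- 7 \left(\left(-4 - -1\right) + 5\right)\right) = - 9 \left(- 7 \left(\left(-4 + 1\right) + 5\right)\right) = - 9 \left(- 7 \left(-3 + 5\right)\right) = - 9 \left(\left(-7\right) 2\right) = \left(-9\right) \left(-14\right) = 126$)
$p{\left(y,D \right)} = 126 - D$
$\frac{1}{p{\left(- H{\left(4,3 \right)} 5,12 \cdot 10 \right)}} = \frac{1}{126 - 12 \cdot 10} = \frac{1}{126 - 120} = \frac{1}{6}$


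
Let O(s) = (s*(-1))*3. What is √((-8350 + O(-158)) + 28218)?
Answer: √20342 ≈ 142.63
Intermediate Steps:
O(s) = -3*s (O(s) = -s*3 = -3*s)
√((-8350 + O(-158)) + 28218) = √((-8350 - 3*(-158)) + 28218) = √((-8350 + 474) + 28218) = √(-7876 + 28218) = √20342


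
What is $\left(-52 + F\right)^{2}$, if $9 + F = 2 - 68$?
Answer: $16129$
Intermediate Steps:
$F = -75$ ($F = -9 + \left(2 - 68\right) = -9 - 66 = -75$)
$\left(-52 + F\right)^{2} = \left(-52 - 75\right)^{2} = \left(-127\right)^{2} = 16129$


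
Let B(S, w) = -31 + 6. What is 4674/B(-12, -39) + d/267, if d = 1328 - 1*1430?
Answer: -416836/2225 ≈ -187.34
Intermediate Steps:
B(S, w) = -25
d = -102 (d = 1328 - 1430 = -102)
4674/B(-12, -39) + d/267 = 4674/(-25) - 102/267 = 4674*(-1/25) - 102*1/267 = -4674/25 - 34/89 = -416836/2225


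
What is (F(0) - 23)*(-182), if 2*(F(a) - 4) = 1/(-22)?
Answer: 76167/22 ≈ 3462.1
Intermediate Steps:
F(a) = 175/44 (F(a) = 4 + (1/(-22))/2 = 4 + (1*(-1/22))/2 = 4 + (1/2)*(-1/22) = 4 - 1/44 = 175/44)
(F(0) - 23)*(-182) = (175/44 - 23)*(-182) = -837/44*(-182) = 76167/22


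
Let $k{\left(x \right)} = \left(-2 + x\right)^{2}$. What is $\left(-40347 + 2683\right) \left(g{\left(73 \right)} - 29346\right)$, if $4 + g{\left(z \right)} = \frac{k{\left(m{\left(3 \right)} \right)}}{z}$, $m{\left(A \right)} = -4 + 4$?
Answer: $\frac{80696852544}{73} \approx 1.1054 \cdot 10^{9}$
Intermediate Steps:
$m{\left(A \right)} = 0$
$g{\left(z \right)} = -4 + \frac{4}{z}$ ($g{\left(z \right)} = -4 + \frac{\left(-2 + 0\right)^{2}}{z} = -4 + \frac{\left(-2\right)^{2}}{z} = -4 + \frac{4}{z}$)
$\left(-40347 + 2683\right) \left(g{\left(73 \right)} - 29346\right) = \left(-40347 + 2683\right) \left(\left(-4 + \frac{4}{73}\right) - 29346\right) = - 37664 \left(\left(-4 + 4 \cdot \frac{1}{73}\right) - 29346\right) = - 37664 \left(\left(-4 + \frac{4}{73}\right) - 29346\right) = - 37664 \left(- \frac{288}{73} - 29346\right) = \left(-37664\right) \left(- \frac{2142546}{73}\right) = \frac{80696852544}{73}$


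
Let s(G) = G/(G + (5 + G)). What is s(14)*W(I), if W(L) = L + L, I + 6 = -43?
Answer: -1372/33 ≈ -41.576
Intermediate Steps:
I = -49 (I = -6 - 43 = -49)
s(G) = G/(5 + 2*G)
W(L) = 2*L
s(14)*W(I) = (14/(5 + 2*14))*(2*(-49)) = (14/(5 + 28))*(-98) = (14/33)*(-98) = -1372/33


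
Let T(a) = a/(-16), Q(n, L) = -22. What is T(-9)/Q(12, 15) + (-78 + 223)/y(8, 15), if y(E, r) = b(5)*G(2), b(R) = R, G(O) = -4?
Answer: -2561/352 ≈ -7.2756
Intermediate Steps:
T(a) = -a/16 (T(a) = a*(-1/16) = -a/16)
y(E, r) = -20 (y(E, r) = 5*(-4) = -20)
T(-9)/Q(12, 15) + (-78 + 223)/y(8, 15) = -1/16*(-9)/(-22) + (-78 + 223)/(-20) = (9/16)*(-1/22) + 145*(-1/20) = -9/352 - 29/4 = -2561/352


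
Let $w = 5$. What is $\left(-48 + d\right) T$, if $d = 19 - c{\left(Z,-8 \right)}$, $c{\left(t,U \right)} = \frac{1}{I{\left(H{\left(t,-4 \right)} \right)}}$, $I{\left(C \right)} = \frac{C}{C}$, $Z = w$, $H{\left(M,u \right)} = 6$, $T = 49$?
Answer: $-1470$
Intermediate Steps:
$Z = 5$
$I{\left(C \right)} = 1$
$c{\left(t,U \right)} = 1$ ($c{\left(t,U \right)} = 1^{-1} = 1$)
$d = 18$ ($d = 19 - 1 = 18$)
$\left(-48 + d\right) T = \left(-48 + 18\right) 49 = \left(-30\right) 49 = -1470$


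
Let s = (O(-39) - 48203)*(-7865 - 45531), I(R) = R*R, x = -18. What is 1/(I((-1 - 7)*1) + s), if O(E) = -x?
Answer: 1/2572886324 ≈ 3.8867e-10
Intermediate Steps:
O(E) = 18 (O(E) = -1*(-18) = 18)
I(R) = R²
s = 2572886260 (s = (18 - 48203)*(-7865 - 45531) = -48185*(-53396) = 2572886260)
1/(I((-1 - 7)*1) + s) = 1/(((-1 - 7)*1)² + 2572886260) = 1/((-8*1)² + 2572886260) = 1/((-8)² + 2572886260) = 1/(64 + 2572886260) = 1/2572886324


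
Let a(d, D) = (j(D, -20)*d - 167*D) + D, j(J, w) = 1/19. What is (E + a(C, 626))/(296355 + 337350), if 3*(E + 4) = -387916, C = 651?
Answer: -13291891/36121185 ≈ -0.36798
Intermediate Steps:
E = -387928/3 (E = -4 + (⅓)*(-387916) = -4 - 387916/3 = -387928/3 ≈ -1.2931e+5)
j(J, w) = 1/19
a(d, D) = -166*D + d/19 (a(d, D) = (d/19 - 167*D) + D = (-167*D + d/19) + D = -166*D + d/19)
(E + a(C, 626))/(296355 + 337350) = (-387928/3 + (-166*626 + (1/19)*651))/(296355 + 337350) = (-387928/3 + (-103916 + 651/19))/633705 = (-387928/3 - 1973753/19)*(1/633705) = -13291891/57*1/633705 = -13291891/36121185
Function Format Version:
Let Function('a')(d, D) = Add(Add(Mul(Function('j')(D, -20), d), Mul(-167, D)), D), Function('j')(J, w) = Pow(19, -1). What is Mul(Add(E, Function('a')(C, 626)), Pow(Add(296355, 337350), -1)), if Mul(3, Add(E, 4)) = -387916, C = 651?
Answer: Rational(-13291891, 36121185) ≈ -0.36798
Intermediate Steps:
E = Rational(-387928, 3) (E = Add(-4, Mul(Rational(1, 3), -387916)) = Add(-4, Rational(-387916, 3)) = Rational(-387928, 3) ≈ -1.2931e+5)
Function('j')(J, w) = Rational(1, 19)
Function('a')(d, D) = Add(Mul(-166, D), Mul(Rational(1, 19), d)) (Function('a')(d, D) = Add(Add(Mul(Rational(1, 19), d), Mul(-167, D)), D) = Add(Add(Mul(-167, D), Mul(Rational(1, 19), d)), D) = Add(Mul(-166, D), Mul(Rational(1, 19), d)))
Mul(Add(E, Function('a')(C, 626)), Pow(Add(296355, 337350), -1)) = Mul(Add(Rational(-387928, 3), Add(Mul(-166, 626), Mul(Rational(1, 19), 651))), Pow(Add(296355, 337350), -1)) = Mul(Add(Rational(-387928, 3), Add(-103916, Rational(651, 19))), Pow(633705, -1)) = Mul(Add(Rational(-387928, 3), Rational(-1973753, 19)), Rational(1, 633705)) = Mul(Rational(-13291891, 57), Rational(1, 633705)) = Rational(-13291891, 36121185)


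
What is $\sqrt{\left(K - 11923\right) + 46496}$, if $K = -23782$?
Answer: $3 \sqrt{1199} \approx 103.88$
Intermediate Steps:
$\sqrt{\left(K - 11923\right) + 46496} = \sqrt{\left(-23782 - 11923\right) + 46496} = \sqrt{-35705 + 46496} = \sqrt{10791} = 3 \sqrt{1199}$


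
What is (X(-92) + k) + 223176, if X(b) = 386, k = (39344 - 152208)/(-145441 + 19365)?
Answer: 7046478894/31519 ≈ 2.2356e+5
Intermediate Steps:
k = 28216/31519 (k = -112864/(-126076) = -112864*(-1/126076) = 28216/31519 ≈ 0.89521)
(X(-92) + k) + 223176 = (386 + 28216/31519) + 223176 = 12194550/31519 + 223176 = 7046478894/31519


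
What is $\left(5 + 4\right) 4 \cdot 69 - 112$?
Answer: $2372$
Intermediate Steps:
$\left(5 + 4\right) 4 \cdot 69 - 112 = 9 \cdot 4 \cdot 69 - 112 = 36 \cdot 69 - 112 = 2484 - 112 = 2372$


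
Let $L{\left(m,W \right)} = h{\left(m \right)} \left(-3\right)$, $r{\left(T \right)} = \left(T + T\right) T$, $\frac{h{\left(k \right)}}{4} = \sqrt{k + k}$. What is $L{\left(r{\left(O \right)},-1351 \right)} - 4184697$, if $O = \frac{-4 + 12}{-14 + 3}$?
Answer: $- \frac{46031859}{11} \approx -4.1847 \cdot 10^{6}$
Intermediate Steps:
$h{\left(k \right)} = 4 \sqrt{2} \sqrt{k}$ ($h{\left(k \right)} = 4 \sqrt{k + k} = 4 \sqrt{2 k} = 4 \sqrt{2} \sqrt{k}$)
$O = - \frac{8}{11}$ ($O = \frac{8}{-11} = 8 \left(- \frac{1}{11}\right) = - \frac{8}{11} \approx -0.72727$)
$r{\left(T \right)} = 2 T^{2}$ ($r{\left(T \right)} = 2 T T = 2 T^{2}$)
$L{\left(m,W \right)} = - 12 \sqrt{2} \sqrt{m}$ ($L{\left(m,W \right)} = 4 \sqrt{2} \sqrt{m} \left(-3\right) = - 12 \sqrt{2} \sqrt{m}$)
$L{\left(r{\left(O \right)},-1351 \right)} - 4184697 = - 12 \sqrt{2} \sqrt{2 \left(- \frac{8}{11}\right)^{2}} - 4184697 = - 12 \sqrt{2} \sqrt{2 \cdot \frac{64}{121}} - 4184697 = - 12 \sqrt{2} \sqrt{\frac{128}{121}} - 4184697 = - 12 \sqrt{2} \frac{8 \sqrt{2}}{11} - 4184697 = - \frac{192}{11} - 4184697 = - \frac{46031859}{11}$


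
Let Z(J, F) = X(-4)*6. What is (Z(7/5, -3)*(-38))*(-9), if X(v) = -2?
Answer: -4104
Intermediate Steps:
Z(J, F) = -12 (Z(J, F) = -2*6 = -12)
(Z(7/5, -3)*(-38))*(-9) = -12*(-38)*(-9) = 456*(-9) = -4104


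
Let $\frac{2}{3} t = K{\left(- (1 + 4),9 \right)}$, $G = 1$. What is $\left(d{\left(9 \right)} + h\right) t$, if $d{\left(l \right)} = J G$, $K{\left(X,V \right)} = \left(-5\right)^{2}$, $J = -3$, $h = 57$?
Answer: $2025$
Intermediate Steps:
$K{\left(X,V \right)} = 25$
$t = \frac{75}{2}$ ($t = \frac{3}{2} \cdot 25 = \frac{75}{2} \approx 37.5$)
$d{\left(l \right)} = -3$ ($d{\left(l \right)} = \left(-3\right) 1 = -3$)
$\left(d{\left(9 \right)} + h\right) t = \left(-3 + 57\right) \frac{75}{2} = 54 \cdot \frac{75}{2} = 2025$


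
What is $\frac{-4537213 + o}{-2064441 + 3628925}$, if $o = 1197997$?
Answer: $- \frac{834804}{391121} \approx -2.1344$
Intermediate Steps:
$\frac{-4537213 + o}{-2064441 + 3628925} = \frac{-4537213 + 1197997}{-2064441 + 3628925} = - \frac{3339216}{1564484} = \left(-3339216\right) \frac{1}{1564484} = - \frac{834804}{391121}$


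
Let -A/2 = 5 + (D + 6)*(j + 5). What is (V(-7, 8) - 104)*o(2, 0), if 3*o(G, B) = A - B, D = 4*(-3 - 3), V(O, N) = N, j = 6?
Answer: -12352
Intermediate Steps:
D = -24 (D = 4*(-6) = -24)
A = 386 (A = -2*(5 + (-24 + 6)*(6 + 5)) = -2*(5 - 18*11) = -2*(5 - 198) = -2*(-193) = 386)
o(G, B) = 386/3 - B/3 (o(G, B) = (386 - B)/3 = 386/3 - B/3)
(V(-7, 8) - 104)*o(2, 0) = (8 - 104)*(386/3 - 1/3*0) = -96*(386/3 + 0) = -96*386/3 = -12352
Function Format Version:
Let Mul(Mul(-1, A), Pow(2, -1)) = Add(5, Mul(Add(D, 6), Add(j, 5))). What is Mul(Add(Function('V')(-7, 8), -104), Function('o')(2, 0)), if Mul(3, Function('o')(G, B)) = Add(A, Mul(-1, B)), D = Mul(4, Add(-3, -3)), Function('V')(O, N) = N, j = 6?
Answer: -12352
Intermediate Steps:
D = -24 (D = Mul(4, -6) = -24)
A = 386 (A = Mul(-2, Add(5, Mul(Add(-24, 6), Add(6, 5)))) = Mul(-2, Add(5, Mul(-18, 11))) = Mul(-2, Add(5, -198)) = Mul(-2, -193) = 386)
Function('o')(G, B) = Add(Rational(386, 3), Mul(Rational(-1, 3), B)) (Function('o')(G, B) = Mul(Rational(1, 3), Add(386, Mul(-1, B))) = Add(Rational(386, 3), Mul(Rational(-1, 3), B)))
Mul(Add(Function('V')(-7, 8), -104), Function('o')(2, 0)) = Mul(Add(8, -104), Add(Rational(386, 3), Mul(Rational(-1, 3), 0))) = Mul(-96, Add(Rational(386, 3), 0)) = Mul(-96, Rational(386, 3)) = -12352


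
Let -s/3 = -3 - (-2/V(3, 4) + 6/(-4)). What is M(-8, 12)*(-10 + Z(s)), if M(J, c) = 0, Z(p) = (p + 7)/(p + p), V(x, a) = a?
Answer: 0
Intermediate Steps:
s = 3 (s = -3*(-3 - (-2/4 + 6/(-4))) = -3*(-3 - (-2*¼ + 6*(-¼))) = -3*(-3 - (-½ - 3/2)) = -3*(-3 - 1*(-2)) = -3*(-3 + 2) = -3*(-1) = 3)
Z(p) = (7 + p)/(2*p) (Z(p) = (7 + p)/((2*p)) = (7 + p)*(1/(2*p)) = (7 + p)/(2*p))
M(-8, 12)*(-10 + Z(s)) = 0*(-10 + (½)*(7 + 3)/3) = 0*(-10 + (½)*(⅓)*10) = 0*(-10 + 5/3) = 0*(-25/3) = 0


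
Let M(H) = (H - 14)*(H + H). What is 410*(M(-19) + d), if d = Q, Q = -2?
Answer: 513320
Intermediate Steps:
d = -2
M(H) = 2*H*(-14 + H) (M(H) = (-14 + H)*(2*H) = 2*H*(-14 + H))
410*(M(-19) + d) = 410*(2*(-19)*(-14 - 19) - 2) = 410*(2*(-19)*(-33) - 2) = 410*(1254 - 2) = 410*1252 = 513320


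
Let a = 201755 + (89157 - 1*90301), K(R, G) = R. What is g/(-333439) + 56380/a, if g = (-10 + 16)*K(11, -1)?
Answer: 18786050494/66891531229 ≈ 0.28084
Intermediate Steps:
a = 200611 (a = 201755 + (89157 - 90301) = 201755 - 1144 = 200611)
g = 66 (g = (-10 + 16)*11 = 6*11 = 66)
g/(-333439) + 56380/a = 66/(-333439) + 56380/200611 = 66*(-1/333439) + 56380*(1/200611) = -66/333439 + 56380/200611 = 18786050494/66891531229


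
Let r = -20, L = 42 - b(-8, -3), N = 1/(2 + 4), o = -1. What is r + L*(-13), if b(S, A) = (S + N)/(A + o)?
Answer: -12973/24 ≈ -540.54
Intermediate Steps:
N = 1/6 ≈ 0.16667
b(S, A) = (1/6 + S)/(-1 + A) (b(S, A) = (S + 1/6)/(A - 1) = (1/6 + S)/(-1 + A))
L = 961/24 (L = 42 - (1/6 - 8)/(-1 - 3) = 42 - (-47)/((-4)*6) = 42 - (-1)*(-47)/(4*6) = 42 - 1*47/24 = 42 - 47/24 = 961/24 ≈ 40.042)
r + L*(-13) = -20 + (961/24)*(-13) = -20 - 12493/24 = -12973/24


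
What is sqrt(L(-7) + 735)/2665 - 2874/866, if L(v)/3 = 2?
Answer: -1437/433 + sqrt(741)/2665 ≈ -3.3085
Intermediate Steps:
L(v) = 6 (L(v) = 3*2 = 6)
sqrt(L(-7) + 735)/2665 - 2874/866 = sqrt(6 + 735)/2665 - 2874/866 = sqrt(741)*(1/2665) - 2874*1/866 = sqrt(741)/2665 - 1437/433 = -1437/433 + sqrt(741)/2665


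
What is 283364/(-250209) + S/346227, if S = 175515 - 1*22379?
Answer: -19930754068/28876370481 ≈ -0.69021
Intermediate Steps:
S = 153136 (S = 175515 - 22379 = 153136)
283364/(-250209) + S/346227 = 283364/(-250209) + 153136/346227 = 283364*(-1/250209) + 153136*(1/346227) = -283364/250209 + 153136/346227 = -19930754068/28876370481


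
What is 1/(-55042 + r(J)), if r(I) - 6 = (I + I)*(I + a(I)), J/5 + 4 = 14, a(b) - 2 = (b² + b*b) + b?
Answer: 1/455164 ≈ 2.1970e-6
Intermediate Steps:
a(b) = 2 + b + 2*b² (a(b) = 2 + ((b² + b*b) + b) = 2 + ((b² + b²) + b) = 2 + (2*b² + b) = 2 + (b + 2*b²) = 2 + b + 2*b²)
J = 50 (J = -20 + 5*14 = -20 + 70 = 50)
r(I) = 6 + 2*I*(2 + 2*I + 2*I²) (r(I) = 6 + (I + I)*(I + (2 + I + 2*I²)) = 6 + (2*I)*(2 + 2*I + 2*I²) = 6 + 2*I*(2 + 2*I + 2*I²))
1/(-55042 + r(J)) = 1/(-55042 + (6 + 4*50 + 4*50² + 4*50³)) = 1/(-55042 + (6 + 200 + 4*2500 + 4*125000)) = 1/(-55042 + (6 + 200 + 10000 + 500000)) = 1/(-55042 + 510206) = 1/455164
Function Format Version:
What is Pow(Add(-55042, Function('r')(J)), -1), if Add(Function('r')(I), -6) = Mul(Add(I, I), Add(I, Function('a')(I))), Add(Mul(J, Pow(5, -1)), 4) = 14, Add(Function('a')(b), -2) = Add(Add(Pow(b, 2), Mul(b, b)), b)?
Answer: Rational(1, 455164) ≈ 2.1970e-6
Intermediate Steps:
Function('a')(b) = Add(2, b, Mul(2, Pow(b, 2))) (Function('a')(b) = Add(2, Add(Add(Pow(b, 2), Mul(b, b)), b)) = Add(2, Add(Add(Pow(b, 2), Pow(b, 2)), b)) = Add(2, Add(Mul(2, Pow(b, 2)), b)) = Add(2, Add(b, Mul(2, Pow(b, 2)))) = Add(2, b, Mul(2, Pow(b, 2))))
J = 50 (J = Add(-20, Mul(5, 14)) = Add(-20, 70) = 50)
Function('r')(I) = Add(6, Mul(2, I, Add(2, Mul(2, I), Mul(2, Pow(I, 2))))) (Function('r')(I) = Add(6, Mul(Add(I, I), Add(I, Add(2, I, Mul(2, Pow(I, 2)))))) = Add(6, Mul(Mul(2, I), Add(2, Mul(2, I), Mul(2, Pow(I, 2))))) = Add(6, Mul(2, I, Add(2, Mul(2, I), Mul(2, Pow(I, 2))))))
Pow(Add(-55042, Function('r')(J)), -1) = Pow(Add(-55042, Add(6, Mul(4, 50), Mul(4, Pow(50, 2)), Mul(4, Pow(50, 3)))), -1) = Pow(Add(-55042, Add(6, 200, Mul(4, 2500), Mul(4, 125000))), -1) = Pow(Add(-55042, Add(6, 200, 10000, 500000)), -1) = Pow(Add(-55042, 510206), -1) = Pow(455164, -1) = Rational(1, 455164)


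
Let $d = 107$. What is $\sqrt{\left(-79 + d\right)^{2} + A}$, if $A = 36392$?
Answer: $2 \sqrt{9294} \approx 192.81$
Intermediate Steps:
$\sqrt{\left(-79 + d\right)^{2} + A} = \sqrt{\left(-79 + 107\right)^{2} + 36392} = \sqrt{28^{2} + 36392} = \sqrt{784 + 36392} = \sqrt{37176} = 2 \sqrt{9294}$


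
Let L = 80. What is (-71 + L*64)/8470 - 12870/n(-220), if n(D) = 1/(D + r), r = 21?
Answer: 1972070559/770 ≈ 2.5611e+6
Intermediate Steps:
n(D) = 1/(21 + D) (n(D) = 1/(D + 21) = 1/(21 + D))
(-71 + L*64)/8470 - 12870/n(-220) = (-71 + 80*64)/8470 - 12870/(1/(21 - 220)) = (-71 + 5120)*(1/8470) - 12870/(1/(-199)) = 5049*(1/8470) - 12870/(-1/199) = 459/770 - 12870*(-199) = 459/770 + 2561130 = 1972070559/770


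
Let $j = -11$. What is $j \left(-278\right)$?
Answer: $3058$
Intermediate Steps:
$j \left(-278\right) = \left(-11\right) \left(-278\right) = 3058$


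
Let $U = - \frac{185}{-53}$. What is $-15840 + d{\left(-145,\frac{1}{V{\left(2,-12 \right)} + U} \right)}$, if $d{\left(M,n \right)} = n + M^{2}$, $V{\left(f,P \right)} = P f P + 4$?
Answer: $\frac{81202338}{15661} \approx 5185.0$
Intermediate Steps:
$V{\left(f,P \right)} = 4 + f P^{2}$ ($V{\left(f,P \right)} = f P^{2} + 4 = 4 + f P^{2}$)
$U = \frac{185}{53}$ ($U = \left(-185\right) \left(- \frac{1}{53}\right) = \frac{185}{53} \approx 3.4906$)
$-15840 + d{\left(-145,\frac{1}{V{\left(2,-12 \right)} + U} \right)} = -15840 + \left(\frac{1}{\left(4 + 2 \left(-12\right)^{2}\right) + \frac{185}{53}} + \left(-145\right)^{2}\right) = -15840 + \left(\frac{1}{\left(4 + 2 \cdot 144\right) + \frac{185}{53}} + 21025\right) = -15840 + \left(\frac{1}{\left(4 + 288\right) + \frac{185}{53}} + 21025\right) = -15840 + \left(\frac{1}{292 + \frac{185}{53}} + 21025\right) = -15840 + \left(\frac{1}{\frac{15661}{53}} + 21025\right) = -15840 + \left(\frac{53}{15661} + 21025\right) = -15840 + \frac{329272578}{15661} = \frac{81202338}{15661}$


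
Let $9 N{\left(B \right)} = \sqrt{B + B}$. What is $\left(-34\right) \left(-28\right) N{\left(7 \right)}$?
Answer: $\frac{952 \sqrt{14}}{9} \approx 395.78$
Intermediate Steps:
$N{\left(B \right)} = \frac{\sqrt{2} \sqrt{B}}{9}$ ($N{\left(B \right)} = \frac{\sqrt{B + B}}{9} = \frac{\sqrt{2 B}}{9} = \frac{\sqrt{2} \sqrt{B}}{9}$)
$\left(-34\right) \left(-28\right) N{\left(7 \right)} = \left(-34\right) \left(-28\right) \frac{\sqrt{2} \sqrt{7}}{9} = 952 \frac{\sqrt{14}}{9} = \frac{952 \sqrt{14}}{9}$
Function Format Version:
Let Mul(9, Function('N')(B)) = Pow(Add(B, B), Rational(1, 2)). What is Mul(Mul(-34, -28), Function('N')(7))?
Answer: Mul(Rational(952, 9), Pow(14, Rational(1, 2))) ≈ 395.78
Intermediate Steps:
Function('N')(B) = Mul(Rational(1, 9), Pow(2, Rational(1, 2)), Pow(B, Rational(1, 2))) (Function('N')(B) = Mul(Rational(1, 9), Pow(Add(B, B), Rational(1, 2))) = Mul(Rational(1, 9), Pow(Mul(2, B), Rational(1, 2))) = Mul(Rational(1, 9), Mul(Pow(2, Rational(1, 2)), Pow(B, Rational(1, 2)))) = Mul(Rational(1, 9), Pow(2, Rational(1, 2)), Pow(B, Rational(1, 2))))
Mul(Mul(-34, -28), Function('N')(7)) = Mul(Mul(-34, -28), Mul(Rational(1, 9), Pow(2, Rational(1, 2)), Pow(7, Rational(1, 2)))) = Mul(952, Mul(Rational(1, 9), Pow(14, Rational(1, 2)))) = Mul(Rational(952, 9), Pow(14, Rational(1, 2)))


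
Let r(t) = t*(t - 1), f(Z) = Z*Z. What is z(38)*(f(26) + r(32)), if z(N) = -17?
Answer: -28356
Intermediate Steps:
f(Z) = Z**2
r(t) = t*(-1 + t)
z(38)*(f(26) + r(32)) = -17*(26**2 + 32*(-1 + 32)) = -17*(676 + 32*31) = -17*(676 + 992) = -17*1668 = -28356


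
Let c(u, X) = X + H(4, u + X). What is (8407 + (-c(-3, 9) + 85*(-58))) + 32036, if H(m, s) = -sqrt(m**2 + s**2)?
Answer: 35504 + 2*sqrt(13) ≈ 35511.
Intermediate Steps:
c(u, X) = X - sqrt(16 + (X + u)**2) (c(u, X) = X - sqrt(4**2 + (u + X)**2) = X - sqrt(16 + (X + u)**2))
(8407 + (-c(-3, 9) + 85*(-58))) + 32036 = (8407 + (-(9 - sqrt(16 + (9 - 3)**2)) + 85*(-58))) + 32036 = (8407 + (-(9 - sqrt(16 + 6**2)) - 4930)) + 32036 = (8407 + (-(9 - sqrt(16 + 36)) - 4930)) + 32036 = (8407 + (-(9 - sqrt(52)) - 4930)) + 32036 = (8407 + (-(9 - 2*sqrt(13)) - 4930)) + 32036 = (8407 + ((-9 + 2*sqrt(13)) - 4930)) + 32036 = (8407 + (-4939 + 2*sqrt(13))) + 32036 = (3468 + 2*sqrt(13)) + 32036 = 35504 + 2*sqrt(13)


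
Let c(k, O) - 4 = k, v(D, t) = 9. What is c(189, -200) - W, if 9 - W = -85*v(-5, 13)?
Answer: -581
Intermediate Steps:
c(k, O) = 4 + k
W = 774 (W = 9 - (-85)*9 = 9 - 1*(-765) = 9 + 765 = 774)
c(189, -200) - W = (4 + 189) - 1*774 = 193 - 774 = -581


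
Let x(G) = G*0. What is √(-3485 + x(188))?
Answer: I*√3485 ≈ 59.034*I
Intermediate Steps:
x(G) = 0
√(-3485 + x(188)) = √(-3485 + 0) = √(-3485) = I*√3485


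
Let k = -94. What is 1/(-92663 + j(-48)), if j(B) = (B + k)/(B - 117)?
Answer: -165/15289253 ≈ -1.0792e-5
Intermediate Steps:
j(B) = (-94 + B)/(-117 + B) (j(B) = (B - 94)/(B - 117) = (-94 + B)/(-117 + B))
1/(-92663 + j(-48)) = 1/(-92663 + (-94 - 48)/(-117 - 48)) = 1/(-92663 - 142/(-165)) = 1/(-92663 - 1/165*(-142)) = 1/(-92663 + 142/165) = 1/(-15289253/165) = -165/15289253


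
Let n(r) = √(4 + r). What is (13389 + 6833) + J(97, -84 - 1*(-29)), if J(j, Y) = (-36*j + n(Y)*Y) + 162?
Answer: 16892 - 55*I*√51 ≈ 16892.0 - 392.78*I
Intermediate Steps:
J(j, Y) = 162 - 36*j + Y*√(4 + Y) (J(j, Y) = (-36*j + √(4 + Y)*Y) + 162 = (-36*j + Y*√(4 + Y)) + 162 = 162 - 36*j + Y*√(4 + Y))
(13389 + 6833) + J(97, -84 - 1*(-29)) = (13389 + 6833) + (162 - 36*97 + (-84 - 1*(-29))*√(4 + (-84 - 1*(-29)))) = 20222 + (162 - 3492 + (-84 + 29)*√(4 + (-84 + 29))) = 20222 + (162 - 3492 - 55*√(4 - 55)) = 20222 + (162 - 3492 - 55*I*√51) = 20222 + (-3330 - 55*I*√51) = 16892 - 55*I*√51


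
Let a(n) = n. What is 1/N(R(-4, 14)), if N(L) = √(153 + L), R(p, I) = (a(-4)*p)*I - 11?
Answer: √366/366 ≈ 0.052271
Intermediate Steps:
R(p, I) = -11 - 4*I*p (R(p, I) = (-4*p)*I - 11 = -4*I*p - 11 = -11 - 4*I*p)
1/N(R(-4, 14)) = 1/(√(153 + (-11 - 4*14*(-4)))) = 1/(√(153 + (-11 + 224))) = 1/(√(153 + 213)) = 1/(√366) = √366/366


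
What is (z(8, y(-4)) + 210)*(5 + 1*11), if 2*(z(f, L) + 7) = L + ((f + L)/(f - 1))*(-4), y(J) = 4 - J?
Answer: 22672/7 ≈ 3238.9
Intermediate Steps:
z(f, L) = -7 + L/2 - 2*(L + f)/(-1 + f) (z(f, L) = -7 + (L + ((f + L)/(f - 1))*(-4))/2 = -7 + (L + ((L + f)/(-1 + f))*(-4))/2 = -7 + (L - 4*(L + f)/(-1 + f))/2 = -7 + (L/2 - 2*(L + f)/(-1 + f)) = -7 + L/2 - 2*(L + f)/(-1 + f))
(z(8, y(-4)) + 210)*(5 + 1*11) = ((14 - 18*8 - 5*(4 - 1*(-4)) + (4 - 1*(-4))*8)/(2*(-1 + 8)) + 210)*(5 + 1*11) = ((½)*(14 - 144 - 5*(4 + 4) + (4 + 4)*8)/7 + 210)*(5 + 11) = ((½)*(⅐)*(14 - 144 - 5*8 + 8*8) + 210)*16 = ((½)*(⅐)*(14 - 144 - 40 + 64) + 210)*16 = ((½)*(⅐)*(-106) + 210)*16 = (-53/7 + 210)*16 = (1417/7)*16 = 22672/7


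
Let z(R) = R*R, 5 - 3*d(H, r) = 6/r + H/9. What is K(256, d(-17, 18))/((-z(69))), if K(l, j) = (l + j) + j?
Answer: -7030/128547 ≈ -0.054688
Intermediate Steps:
d(H, r) = 5/3 - 2/r - H/27 (d(H, r) = 5/3 - (6/r + H/9)/3 = 5/3 + (-2/r - H/27) = 5/3 - 2/r - H/27)
z(R) = R**2
K(l, j) = l + 2*j (K(l, j) = (j + l) + j = l + 2*j)
K(256, d(-17, 18))/((-z(69))) = (256 + 2*(5/3 - 2/18 - 1/27*(-17)))/((-1*69**2)) = (256 + 2*(5/3 - 2*1/18 + 17/27))/((-1*4761)) = (256 + 2*(5/3 - 1/9 + 17/27))/(-4761) = (256 + 2*(59/27))*(-1/4761) = (256 + 118/27)*(-1/4761) = (7030/27)*(-1/4761) = -7030/128547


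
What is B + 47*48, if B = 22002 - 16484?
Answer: 7774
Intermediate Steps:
B = 5518
B + 47*48 = 5518 + 47*48 = 5518 + 2256 = 7774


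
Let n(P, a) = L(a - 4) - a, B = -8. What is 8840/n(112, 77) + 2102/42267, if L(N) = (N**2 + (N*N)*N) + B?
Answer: 1202376902/16664229687 ≈ 0.072153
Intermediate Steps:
L(N) = -8 + N**2 + N**3 (L(N) = (N**2 + (N*N)*N) - 8 = (N**2 + N**2*N) - 8 = (N**2 + N**3) - 8 = -8 + N**2 + N**3)
n(P, a) = -8 + (-4 + a)**2 + (-4 + a)**3 - a (n(P, a) = (-8 + (a - 4)**2 + (a - 4)**3) - a = (-8 + (-4 + a)**2 + (-4 + a)**3) - a = -8 + (-4 + a)**2 + (-4 + a)**3 - a)
8840/n(112, 77) + 2102/42267 = 8840/(-8 + (-4 + 77)**2 + (-4 + 77)**3 - 1*77) + 2102/42267 = 8840/(-8 + 73**2 + 73**3 - 77) + 2102*(1/42267) = 8840/(-8 + 5329 + 389017 - 77) + 2102/42267 = 8840/394261 + 2102/42267 = 1202376902/16664229687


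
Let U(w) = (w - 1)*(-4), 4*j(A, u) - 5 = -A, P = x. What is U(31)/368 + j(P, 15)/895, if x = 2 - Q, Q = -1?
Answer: -6701/20585 ≈ -0.32553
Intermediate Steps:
x = 3 (x = 2 - 1*(-1) = 2 + 1 = 3)
P = 3
j(A, u) = 5/4 - A/4 (j(A, u) = 5/4 + (-A)/4 = 5/4 - A/4)
U(w) = 4 - 4*w (U(w) = (-1 + w)*(-4) = 4 - 4*w)
U(31)/368 + j(P, 15)/895 = (4 - 4*31)/368 + (5/4 - ¼*3)/895 = (4 - 124)*(1/368) + (5/4 - ¾)*(1/895) = -120*1/368 + (½)*(1/895) = -15/46 + 1/1790 = -6701/20585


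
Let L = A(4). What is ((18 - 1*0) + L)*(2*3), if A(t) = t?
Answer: 132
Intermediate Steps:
L = 4
((18 - 1*0) + L)*(2*3) = ((18 - 1*0) + 4)*(2*3) = ((18 + 0) + 4)*6 = (18 + 4)*6 = 22*6 = 132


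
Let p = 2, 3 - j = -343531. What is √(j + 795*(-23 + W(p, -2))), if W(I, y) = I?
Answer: √326839 ≈ 571.70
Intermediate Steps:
j = 343534 (j = 3 - 1*(-343531) = 3 + 343531 = 343534)
√(j + 795*(-23 + W(p, -2))) = √(343534 + 795*(-23 + 2)) = √(343534 + 795*(-21)) = √(343534 - 16695) = √326839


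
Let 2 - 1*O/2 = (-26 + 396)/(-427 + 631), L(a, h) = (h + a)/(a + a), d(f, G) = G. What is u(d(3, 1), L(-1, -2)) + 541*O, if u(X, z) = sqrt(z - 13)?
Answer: 10279/51 + I*sqrt(46)/2 ≈ 201.55 + 3.3912*I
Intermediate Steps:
L(a, h) = (a + h)/(2*a) (L(a, h) = (a + h)/((2*a)) = (a + h)*(1/(2*a)) = (a + h)/(2*a))
u(X, z) = sqrt(-13 + z)
O = 19/51 (O = 4 - 2*(-26 + 396)/(-427 + 631) = 4 - 740/204 = 4 - 2*185/102 = 4 - 185/51 = 19/51 ≈ 0.37255)
u(d(3, 1), L(-1, -2)) + 541*O = sqrt(-13 + (1/2)*(-1 - 2)/(-1)) + 541*(19/51) = sqrt(-13 + (1/2)*(-1)*(-3)) + 10279/51 = sqrt(-13 + 3/2) + 10279/51 = sqrt(-23/2) + 10279/51 = I*sqrt(46)/2 + 10279/51 = 10279/51 + I*sqrt(46)/2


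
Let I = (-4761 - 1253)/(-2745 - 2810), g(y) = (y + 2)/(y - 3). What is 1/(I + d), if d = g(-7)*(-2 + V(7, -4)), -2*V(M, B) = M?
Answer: -22220/37049 ≈ -0.59975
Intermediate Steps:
V(M, B) = -M/2
g(y) = (2 + y)/(-3 + y)
I = 6014/5555 (I = -6014/(-5555) = -6014*(-1/5555) = 6014/5555 ≈ 1.0826)
d = -11/4 (d = ((2 - 7)/(-3 - 7))*(-2 - ½*7) = (-5/(-10))*(-2 - 7/2) = -⅒*(-5)*(-11/2) = (½)*(-11/2) = -11/4 ≈ -2.7500)
1/(I + d) = 1/(6014/5555 - 11/4) = 1/(-37049/22220) = -22220/37049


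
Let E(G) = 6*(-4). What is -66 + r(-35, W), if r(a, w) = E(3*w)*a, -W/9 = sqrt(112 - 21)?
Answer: 774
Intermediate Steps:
E(G) = -24
W = -9*sqrt(91) (W = -9*sqrt(112 - 21) = -9*sqrt(91) ≈ -85.854)
r(a, w) = -24*a
-66 + r(-35, W) = -66 - 24*(-35) = -66 + 840 = 774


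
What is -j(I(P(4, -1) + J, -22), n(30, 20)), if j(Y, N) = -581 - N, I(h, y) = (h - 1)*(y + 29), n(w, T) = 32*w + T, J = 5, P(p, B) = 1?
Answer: 1561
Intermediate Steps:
n(w, T) = T + 32*w
I(h, y) = (-1 + h)*(29 + y)
-j(I(P(4, -1) + J, -22), n(30, 20)) = -(-581 - (20 + 32*30)) = -(-581 - (20 + 960)) = -(-581 - 1*980) = -(-581 - 980) = -1*(-1561) = 1561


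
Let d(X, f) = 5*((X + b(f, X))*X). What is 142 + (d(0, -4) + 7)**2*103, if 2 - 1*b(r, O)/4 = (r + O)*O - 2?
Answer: 5189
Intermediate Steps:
b(r, O) = 16 - 4*O*(O + r) (b(r, O) = 8 - 4*((r + O)*O - 2) = 8 - 4*((O + r)*O - 2) = 8 - 4*(O*(O + r) - 2) = 8 - 4*(-2 + O*(O + r)) = 8 + (8 - 4*O*(O + r)) = 16 - 4*O*(O + r))
d(X, f) = 5*X*(16 + X - 4*X**2 - 4*X*f) (d(X, f) = 5*((X + (16 - 4*X**2 - 4*X*f))*X) = 5*((16 + X - 4*X**2 - 4*X*f)*X) = 5*(X*(16 + X - 4*X**2 - 4*X*f)) = 5*X*(16 + X - 4*X**2 - 4*X*f))
142 + (d(0, -4) + 7)**2*103 = 142 + (5*0*(16 + 0 - 4*0**2 - 4*0*(-4)) + 7)**2*103 = 142 + (5*0*(16 + 0 - 4*0 + 0) + 7)**2*103 = 142 + (5*0*(16 + 0 + 0 + 0) + 7)**2*103 = 142 + (5*0*16 + 7)**2*103 = 142 + (0 + 7)**2*103 = 142 + 7**2*103 = 142 + 49*103 = 142 + 5047 = 5189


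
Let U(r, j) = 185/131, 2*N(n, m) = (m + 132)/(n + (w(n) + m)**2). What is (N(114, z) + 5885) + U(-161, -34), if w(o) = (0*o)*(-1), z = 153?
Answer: 12092716285/2054342 ≈ 5886.4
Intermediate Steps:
w(o) = 0 (w(o) = 0*(-1) = 0)
N(n, m) = (132 + m)/(2*(n + m**2)) (N(n, m) = ((m + 132)/(n + (0 + m)**2))/2 = ((132 + m)/(n + m**2))/2 = (132 + m)/(2*(n + m**2)))
U(r, j) = 185/131 (U(r, j) = 185*(1/131) = 185/131)
(N(114, z) + 5885) + U(-161, -34) = ((66 + (1/2)*153)/(114 + 153**2) + 5885) + 185/131 = ((66 + 153/2)/(114 + 23409) + 5885) + 185/131 = ((285/2)/23523 + 5885) + 185/131 = ((1/23523)*(285/2) + 5885) + 185/131 = (95/15682 + 5885) + 185/131 = 92288665/15682 + 185/131 = 12092716285/2054342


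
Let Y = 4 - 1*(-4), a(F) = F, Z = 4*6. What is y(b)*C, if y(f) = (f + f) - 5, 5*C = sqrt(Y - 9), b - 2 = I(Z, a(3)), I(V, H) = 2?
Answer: 3*I/5 ≈ 0.6*I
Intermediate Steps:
Z = 24
Y = 8 (Y = 4 + 4 = 8)
b = 4 (b = 2 + 2 = 4)
C = I/5 (C = sqrt(8 - 9)/5 = sqrt(-1)/5 = I/5 ≈ 0.2*I)
y(f) = -5 + 2*f (y(f) = 2*f - 5 = -5 + 2*f)
y(b)*C = (-5 + 2*4)*(I/5) = (-5 + 8)*(I/5) = 3*(I/5) = 3*I/5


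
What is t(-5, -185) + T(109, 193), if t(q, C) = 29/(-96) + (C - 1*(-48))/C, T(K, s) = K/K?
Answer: 25547/17760 ≈ 1.4385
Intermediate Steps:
T(K, s) = 1
t(q, C) = -29/96 + (48 + C)/C (t(q, C) = 29*(-1/96) + (C + 48)/C = -29/96 + (48 + C)/C)
t(-5, -185) + T(109, 193) = (67/96 + 48/(-185)) + 1 = (67/96 + 48*(-1/185)) + 1 = (67/96 - 48/185) + 1 = 7787/17760 + 1 = 25547/17760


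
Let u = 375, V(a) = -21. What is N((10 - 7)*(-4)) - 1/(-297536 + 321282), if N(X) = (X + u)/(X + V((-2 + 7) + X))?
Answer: -261207/23746 ≈ -11.000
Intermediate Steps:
N(X) = (375 + X)/(-21 + X) (N(X) = (X + 375)/(X - 21) = (375 + X)/(-21 + X))
N((10 - 7)*(-4)) - 1/(-297536 + 321282) = (375 + (10 - 7)*(-4))/(-21 + (10 - 7)*(-4)) - 1/(-297536 + 321282) = (375 + 3*(-4))/(-21 + 3*(-4)) - 1/23746 = (375 - 12)/(-21 - 12) - 1*1/23746 = 363/(-33) - 1/23746 = -1/33*363 - 1/23746 = -11 - 1/23746 = -261207/23746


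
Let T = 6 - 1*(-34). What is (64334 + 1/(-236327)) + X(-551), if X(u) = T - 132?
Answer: 15182119133/236327 ≈ 64242.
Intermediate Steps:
T = 40 (T = 6 + 34 = 40)
X(u) = -92 (X(u) = 40 - 132 = -92)
(64334 + 1/(-236327)) + X(-551) = (64334 + 1/(-236327)) - 92 = (64334 - 1/236327) - 92 = 15203861217/236327 - 92 = 15182119133/236327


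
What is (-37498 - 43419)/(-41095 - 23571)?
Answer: 80917/64666 ≈ 1.2513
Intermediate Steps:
(-37498 - 43419)/(-41095 - 23571) = -80917/(-64666) = -80917*(-1/64666) = 80917/64666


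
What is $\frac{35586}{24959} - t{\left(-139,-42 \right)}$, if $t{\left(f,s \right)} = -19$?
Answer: $\frac{509807}{24959} \approx 20.426$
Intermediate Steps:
$\frac{35586}{24959} - t{\left(-139,-42 \right)} = \frac{35586}{24959} - -19 = 35586 \cdot \frac{1}{24959} + 19 = \frac{35586}{24959} + 19 = \frac{509807}{24959}$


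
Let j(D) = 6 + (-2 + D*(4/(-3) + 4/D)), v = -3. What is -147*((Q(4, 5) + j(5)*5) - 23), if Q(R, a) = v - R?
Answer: 3430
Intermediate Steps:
j(D) = 4 + D*(-4/3 + 4/D) (j(D) = 6 + (-2 + D*(4*(-⅓) + 4/D)) = 6 + (-2 + D*(-4/3 + 4/D)) = 4 + D*(-4/3 + 4/D))
Q(R, a) = -3 - R
-147*((Q(4, 5) + j(5)*5) - 23) = -147*(((-3 - 1*4) + (8 - 4/3*5)*5) - 23) = -147*(((-3 - 4) + (8 - 20/3)*5) - 23) = -147*((-7 + (4/3)*5) - 23) = -147*((-7 + 20/3) - 23) = -147*(-⅓ - 23) = -147*(-70/3) = 3430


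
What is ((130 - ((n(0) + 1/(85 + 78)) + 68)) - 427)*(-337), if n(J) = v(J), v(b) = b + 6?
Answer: 20379738/163 ≈ 1.2503e+5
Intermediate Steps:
v(b) = 6 + b
n(J) = 6 + J
((130 - ((n(0) + 1/(85 + 78)) + 68)) - 427)*(-337) = ((130 - (((6 + 0) + 1/(85 + 78)) + 68)) - 427)*(-337) = ((130 - ((6 + 1/163) + 68)) - 427)*(-337) = ((130 - (979/163 + 68)) - 427)*(-337) = ((130 - 1*12063/163) - 427)*(-337) = ((130 - 12063/163) - 427)*(-337) = (9127/163 - 427)*(-337) = -60474/163*(-337) = 20379738/163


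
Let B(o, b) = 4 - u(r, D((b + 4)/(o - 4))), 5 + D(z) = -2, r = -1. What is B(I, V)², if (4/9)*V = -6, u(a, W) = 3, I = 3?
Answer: 1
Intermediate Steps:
D(z) = -7 (D(z) = -5 - 2 = -7)
V = -27/2 (V = (9/4)*(-6) = -27/2 ≈ -13.500)
B(o, b) = 1 (B(o, b) = 4 - 1*3 = 4 - 3 = 1)
B(I, V)² = 1² = 1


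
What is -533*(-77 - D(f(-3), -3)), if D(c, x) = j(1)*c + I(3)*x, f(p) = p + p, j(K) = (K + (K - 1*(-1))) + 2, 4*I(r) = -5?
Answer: 108199/4 ≈ 27050.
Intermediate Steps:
I(r) = -5/4 (I(r) = (¼)*(-5) = -5/4)
j(K) = 3 + 2*K (j(K) = (K + (K + 1)) + 2 = (K + (1 + K)) + 2 = (1 + 2*K) + 2 = 3 + 2*K)
f(p) = 2*p
D(c, x) = 5*c - 5*x/4 (D(c, x) = (3 + 2*1)*c - 5*x/4 = (3 + 2)*c - 5*x/4 = 5*c - 5*x/4)
-533*(-77 - D(f(-3), -3)) = -533*(-77 - (5*(2*(-3)) - 5/4*(-3))) = -533*(-77 - (5*(-6) + 15/4)) = -533*(-77 - (-30 + 15/4)) = -533*(-77 - 1*(-105/4)) = -533*(-77 + 105/4) = -533*(-203/4) = 108199/4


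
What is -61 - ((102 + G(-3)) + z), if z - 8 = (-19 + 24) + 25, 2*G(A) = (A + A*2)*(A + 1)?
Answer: -210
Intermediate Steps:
G(A) = 3*A*(1 + A)/2 (G(A) = ((A + A*2)*(A + 1))/2 = ((A + 2*A)*(1 + A))/2 = ((3*A)*(1 + A))/2 = (3*A*(1 + A))/2 = 3*A*(1 + A)/2)
z = 38 (z = 8 + ((-19 + 24) + 25) = 8 + (5 + 25) = 8 + 30 = 38)
-61 - ((102 + G(-3)) + z) = -61 - ((102 + (3/2)*(-3)*(1 - 3)) + 38) = -61 - ((102 + (3/2)*(-3)*(-2)) + 38) = -61 - ((102 + 9) + 38) = -61 - (111 + 38) = -61 - 1*149 = -61 - 149 = -210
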